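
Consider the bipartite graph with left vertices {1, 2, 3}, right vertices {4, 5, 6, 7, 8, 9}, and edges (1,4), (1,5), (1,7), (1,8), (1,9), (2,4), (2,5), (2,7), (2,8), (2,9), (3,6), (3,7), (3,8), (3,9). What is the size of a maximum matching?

Step 1: List the neighbors of each left vertex:
  1: 4, 5, 7, 8, 9
  2: 4, 5, 7, 8, 9
  3: 6, 7, 8, 9

Step 2: Greedily match left vertices, then look for augmenting paths:
  Match 1 -- 4
  Match 2 -- 5
  Match 3 -- 6
  No augmenting path remains.

Step 3: Verify this is maximum:
  Matching size 3 = min(|L|, |R|) = min(3, 6), which is an upper bound, so this matching is maximum.

Maximum matching: {(1,4), (2,5), (3,6)}
Size: 3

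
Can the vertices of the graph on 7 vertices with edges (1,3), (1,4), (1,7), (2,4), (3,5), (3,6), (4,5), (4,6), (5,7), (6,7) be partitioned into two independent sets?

Step 1: Attempt 2-coloring using BFS:
  Start at vertex 1, assign color 0
  Color vertex 3 with color 1 (neighbor of 1)
  Color vertex 4 with color 1 (neighbor of 1)
  Color vertex 7 with color 1 (neighbor of 1)
  Color vertex 5 with color 0 (neighbor of 3)
  Color vertex 6 with color 0 (neighbor of 3)
  Color vertex 2 with color 0 (neighbor of 4)

Step 2: 2-coloring succeeded. No conflicts found.
  Set A (color 0): {1, 2, 5, 6}
  Set B (color 1): {3, 4, 7}

The graph is bipartite with partition {1, 2, 5, 6}, {3, 4, 7}.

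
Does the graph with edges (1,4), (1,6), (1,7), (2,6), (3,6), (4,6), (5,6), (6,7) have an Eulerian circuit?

Step 1: Find the degree of each vertex:
  deg(1) = 3
  deg(2) = 1
  deg(3) = 1
  deg(4) = 2
  deg(5) = 1
  deg(6) = 6
  deg(7) = 2

Step 2: Count vertices with odd degree:
  Odd-degree vertices: 1, 2, 3, 5 (4 total)

Step 3: Apply Euler's theorem:
  - Eulerian circuit exists iff graph is connected and all vertices have even degree
  - Eulerian path exists iff graph is connected and has 0 or 2 odd-degree vertices

Graph has 4 odd-degree vertices (need 0 or 2).
Neither Eulerian path nor Eulerian circuit exists.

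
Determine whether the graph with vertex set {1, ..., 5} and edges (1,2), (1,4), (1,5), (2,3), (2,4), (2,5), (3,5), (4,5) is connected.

Step 1: Build adjacency list from edges:
  1: 2, 4, 5
  2: 1, 3, 4, 5
  3: 2, 5
  4: 1, 2, 5
  5: 1, 2, 3, 4

Step 2: Run BFS/DFS from vertex 1:
  Visited: {1, 2, 4, 5, 3}
  Reached 5 of 5 vertices

Step 3: All 5 vertices reached from vertex 1, so the graph is connected.
Answer: Yes, the graph is connected.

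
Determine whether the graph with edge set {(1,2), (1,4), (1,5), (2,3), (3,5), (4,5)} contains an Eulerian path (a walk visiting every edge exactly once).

Step 1: Find the degree of each vertex:
  deg(1) = 3
  deg(2) = 2
  deg(3) = 2
  deg(4) = 2
  deg(5) = 3

Step 2: Count vertices with odd degree:
  Odd-degree vertices: 1, 5 (2 total)

Step 3: Apply Euler's theorem:
  - Eulerian circuit exists iff graph is connected and all vertices have even degree
  - Eulerian path exists iff graph is connected and has 0 or 2 odd-degree vertices

Graph is connected with exactly 2 odd-degree vertices (1, 5).
Eulerian path exists (starting and ending at the odd-degree vertices), but no Eulerian circuit.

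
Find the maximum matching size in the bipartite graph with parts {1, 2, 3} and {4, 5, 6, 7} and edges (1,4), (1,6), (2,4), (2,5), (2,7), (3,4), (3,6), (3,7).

Step 1: List the neighbors of each left vertex:
  1: 4, 6
  2: 4, 5, 7
  3: 4, 6, 7

Step 2: Greedily match left vertices, then look for augmenting paths:
  Match 1 -- 4
  Match 2 -- 5
  Match 3 -- 6
  No augmenting path remains.

Step 3: Verify this is maximum:
  Matching size 3 = min(|L|, |R|) = min(3, 4), which is an upper bound, so this matching is maximum.

Maximum matching: {(1,4), (2,5), (3,6)}
Size: 3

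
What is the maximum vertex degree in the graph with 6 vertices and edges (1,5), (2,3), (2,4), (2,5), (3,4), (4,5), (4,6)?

Step 1: Count edges incident to each vertex:
  deg(1) = 1 (neighbors: 5)
  deg(2) = 3 (neighbors: 3, 4, 5)
  deg(3) = 2 (neighbors: 2, 4)
  deg(4) = 4 (neighbors: 2, 3, 5, 6)
  deg(5) = 3 (neighbors: 1, 2, 4)
  deg(6) = 1 (neighbors: 4)

Step 2: Find maximum:
  max(1, 3, 2, 4, 3, 1) = 4 (vertex 4)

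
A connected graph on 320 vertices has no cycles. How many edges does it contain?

A tree on n vertices always has exactly n - 1 edges.
For n = 320: edges = 320 - 1 = 319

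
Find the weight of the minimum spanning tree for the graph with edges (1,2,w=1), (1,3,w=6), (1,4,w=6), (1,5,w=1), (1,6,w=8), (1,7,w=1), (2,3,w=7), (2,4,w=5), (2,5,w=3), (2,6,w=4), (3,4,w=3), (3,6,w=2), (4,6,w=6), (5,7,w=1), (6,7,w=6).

Apply Kruskal's algorithm (sort edges by weight, add if no cycle):

Sorted edges by weight:
  (1,2) w=1
  (1,7) w=1
  (1,5) w=1
  (5,7) w=1
  (3,6) w=2
  (2,5) w=3
  (3,4) w=3
  (2,6) w=4
  (2,4) w=5
  (1,3) w=6
  (1,4) w=6
  (4,6) w=6
  (6,7) w=6
  (2,3) w=7
  (1,6) w=8

Add edge (1,2) w=1 -- no cycle. Running total: 1
Add edge (1,7) w=1 -- no cycle. Running total: 2
Add edge (1,5) w=1 -- no cycle. Running total: 3
Skip edge (5,7) w=1 -- would create cycle
Add edge (3,6) w=2 -- no cycle. Running total: 5
Skip edge (2,5) w=3 -- would create cycle
Add edge (3,4) w=3 -- no cycle. Running total: 8
Add edge (2,6) w=4 -- no cycle. Running total: 12

MST edges: (1,2,w=1), (1,7,w=1), (1,5,w=1), (3,6,w=2), (3,4,w=3), (2,6,w=4)
Total MST weight: 1 + 1 + 1 + 2 + 3 + 4 = 12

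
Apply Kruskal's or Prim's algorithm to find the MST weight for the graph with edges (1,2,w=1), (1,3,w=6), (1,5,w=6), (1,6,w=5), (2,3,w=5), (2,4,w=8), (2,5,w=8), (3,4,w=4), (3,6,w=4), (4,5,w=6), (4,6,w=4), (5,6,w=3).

Apply Kruskal's algorithm (sort edges by weight, add if no cycle):

Sorted edges by weight:
  (1,2) w=1
  (5,6) w=3
  (3,6) w=4
  (3,4) w=4
  (4,6) w=4
  (1,6) w=5
  (2,3) w=5
  (1,3) w=6
  (1,5) w=6
  (4,5) w=6
  (2,4) w=8
  (2,5) w=8

Add edge (1,2) w=1 -- no cycle. Running total: 1
Add edge (5,6) w=3 -- no cycle. Running total: 4
Add edge (3,6) w=4 -- no cycle. Running total: 8
Add edge (3,4) w=4 -- no cycle. Running total: 12
Skip edge (4,6) w=4 -- would create cycle
Add edge (1,6) w=5 -- no cycle. Running total: 17

MST edges: (1,2,w=1), (5,6,w=3), (3,6,w=4), (3,4,w=4), (1,6,w=5)
Total MST weight: 1 + 3 + 4 + 4 + 5 = 17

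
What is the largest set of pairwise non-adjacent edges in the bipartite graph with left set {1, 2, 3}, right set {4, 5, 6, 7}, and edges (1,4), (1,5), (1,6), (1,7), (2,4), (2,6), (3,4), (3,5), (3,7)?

Step 1: List the neighbors of each left vertex:
  1: 4, 5, 6, 7
  2: 4, 6
  3: 4, 5, 7

Step 2: Greedily match left vertices, then look for augmenting paths:
  Match 1 -- 4
  Match 2 -- 6
  Match 3 -- 5
  No augmenting path remains.

Step 3: Verify this is maximum:
  Matching size 3 = min(|L|, |R|) = min(3, 4), which is an upper bound, so this matching is maximum.

Maximum matching: {(1,4), (2,6), (3,5)}
Size: 3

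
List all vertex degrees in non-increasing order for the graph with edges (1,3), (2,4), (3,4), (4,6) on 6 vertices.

Step 1: Count edges incident to each vertex:
  deg(1) = 1 (neighbors: 3)
  deg(2) = 1 (neighbors: 4)
  deg(3) = 2 (neighbors: 1, 4)
  deg(4) = 3 (neighbors: 2, 3, 6)
  deg(5) = 0 (neighbors: none)
  deg(6) = 1 (neighbors: 4)

Step 2: Sort degrees in non-increasing order:
  Degrees: [1, 1, 2, 3, 0, 1] -> sorted: [3, 2, 1, 1, 1, 0]

Degree sequence: [3, 2, 1, 1, 1, 0]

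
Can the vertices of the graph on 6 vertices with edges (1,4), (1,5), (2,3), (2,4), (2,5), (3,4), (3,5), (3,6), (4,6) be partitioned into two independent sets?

Step 1: Attempt 2-coloring using BFS:
  Start at vertex 1, assign color 0
  Color vertex 4 with color 1 (neighbor of 1)
  Color vertex 5 with color 1 (neighbor of 1)
  Color vertex 2 with color 0 (neighbor of 4)
  Color vertex 3 with color 0 (neighbor of 4)
  Color vertex 6 with color 0 (neighbor of 4)

Step 2: Conflict found! Vertices 2 and 3 are adjacent but have the same color.
This means the graph contains an odd cycle.

The graph is NOT bipartite.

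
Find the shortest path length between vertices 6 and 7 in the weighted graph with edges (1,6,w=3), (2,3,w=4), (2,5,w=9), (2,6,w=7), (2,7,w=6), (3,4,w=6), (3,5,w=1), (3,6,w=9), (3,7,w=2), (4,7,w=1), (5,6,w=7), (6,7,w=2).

Step 1: Build adjacency list with weights:
  1: 6(w=3)
  2: 3(w=4), 5(w=9), 6(w=7), 7(w=6)
  3: 2(w=4), 4(w=6), 5(w=1), 6(w=9), 7(w=2)
  4: 3(w=6), 7(w=1)
  5: 2(w=9), 3(w=1), 6(w=7)
  6: 1(w=3), 2(w=7), 3(w=9), 5(w=7), 7(w=2)
  7: 2(w=6), 3(w=2), 4(w=1), 6(w=2)

Step 2: Apply Dijkstra's algorithm from vertex 6:
  Visit vertex 6 (distance=0)
    Update dist[1] = 3
    Update dist[2] = 7
    Update dist[3] = 9
    Update dist[5] = 7
    Update dist[7] = 2
  Visit vertex 7 (distance=2)
    Update dist[3] = 4
    Update dist[4] = 3

Step 3: Shortest path: 6 -> 7
Total weight: 2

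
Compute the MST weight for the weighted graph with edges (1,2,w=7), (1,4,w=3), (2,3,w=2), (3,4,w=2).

Apply Kruskal's algorithm (sort edges by weight, add if no cycle):

Sorted edges by weight:
  (2,3) w=2
  (3,4) w=2
  (1,4) w=3
  (1,2) w=7

Add edge (2,3) w=2 -- no cycle. Running total: 2
Add edge (3,4) w=2 -- no cycle. Running total: 4
Add edge (1,4) w=3 -- no cycle. Running total: 7

MST edges: (2,3,w=2), (3,4,w=2), (1,4,w=3)
Total MST weight: 2 + 2 + 3 = 7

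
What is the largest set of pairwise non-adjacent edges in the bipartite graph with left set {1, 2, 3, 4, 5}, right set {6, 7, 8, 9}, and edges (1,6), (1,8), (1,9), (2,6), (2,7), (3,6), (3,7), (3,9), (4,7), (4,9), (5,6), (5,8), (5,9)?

Step 1: List the neighbors of each left vertex:
  1: 6, 8, 9
  2: 6, 7
  3: 6, 7, 9
  4: 7, 9
  5: 6, 8, 9

Step 2: Greedily match left vertices, then look for augmenting paths:
  Match 1 -- 6
  Match 2 -- 7
  Match 3 -- 9
  Match 5 -- 8
  No augmenting path remains.

Step 3: Verify this is maximum:
  Matching size 4 = min(|L|, |R|) = min(5, 4), which is an upper bound, so this matching is maximum.

Maximum matching: {(1,6), (2,7), (3,9), (5,8)}
Size: 4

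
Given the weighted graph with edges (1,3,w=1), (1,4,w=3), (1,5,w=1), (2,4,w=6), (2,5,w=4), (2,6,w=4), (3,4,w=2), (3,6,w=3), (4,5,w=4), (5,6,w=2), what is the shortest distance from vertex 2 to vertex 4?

Step 1: Build adjacency list with weights:
  1: 3(w=1), 4(w=3), 5(w=1)
  2: 4(w=6), 5(w=4), 6(w=4)
  3: 1(w=1), 4(w=2), 6(w=3)
  4: 1(w=3), 2(w=6), 3(w=2), 5(w=4)
  5: 1(w=1), 2(w=4), 4(w=4), 6(w=2)
  6: 2(w=4), 3(w=3), 5(w=2)

Step 2: Apply Dijkstra's algorithm from vertex 2:
  Visit vertex 2 (distance=0)
    Update dist[4] = 6
    Update dist[5] = 4
    Update dist[6] = 4
  Visit vertex 5 (distance=4)
    Update dist[1] = 5
  Visit vertex 6 (distance=4)
    Update dist[3] = 7
  Visit vertex 1 (distance=5)
    Update dist[3] = 6
  Visit vertex 3 (distance=6)
  Visit vertex 4 (distance=6)

Step 3: Shortest path: 2 -> 4
Total weight: 6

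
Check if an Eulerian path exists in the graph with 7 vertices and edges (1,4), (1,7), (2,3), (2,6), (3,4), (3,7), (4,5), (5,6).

Step 1: Find the degree of each vertex:
  deg(1) = 2
  deg(2) = 2
  deg(3) = 3
  deg(4) = 3
  deg(5) = 2
  deg(6) = 2
  deg(7) = 2

Step 2: Count vertices with odd degree:
  Odd-degree vertices: 3, 4 (2 total)

Step 3: Apply Euler's theorem:
  - Eulerian circuit exists iff graph is connected and all vertices have even degree
  - Eulerian path exists iff graph is connected and has 0 or 2 odd-degree vertices

Graph is connected with exactly 2 odd-degree vertices (3, 4).
Eulerian path exists (starting and ending at the odd-degree vertices), but no Eulerian circuit.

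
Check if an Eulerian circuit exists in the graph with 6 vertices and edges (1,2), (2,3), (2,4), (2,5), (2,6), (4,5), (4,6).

Step 1: Find the degree of each vertex:
  deg(1) = 1
  deg(2) = 5
  deg(3) = 1
  deg(4) = 3
  deg(5) = 2
  deg(6) = 2

Step 2: Count vertices with odd degree:
  Odd-degree vertices: 1, 2, 3, 4 (4 total)

Step 3: Apply Euler's theorem:
  - Eulerian circuit exists iff graph is connected and all vertices have even degree
  - Eulerian path exists iff graph is connected and has 0 or 2 odd-degree vertices

Graph has 4 odd-degree vertices (need 0 or 2).
Neither Eulerian path nor Eulerian circuit exists.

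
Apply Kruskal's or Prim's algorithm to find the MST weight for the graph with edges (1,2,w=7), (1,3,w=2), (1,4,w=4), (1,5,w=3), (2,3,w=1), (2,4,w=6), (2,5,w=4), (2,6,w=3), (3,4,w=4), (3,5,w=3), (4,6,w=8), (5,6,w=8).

Apply Kruskal's algorithm (sort edges by weight, add if no cycle):

Sorted edges by weight:
  (2,3) w=1
  (1,3) w=2
  (1,5) w=3
  (2,6) w=3
  (3,5) w=3
  (1,4) w=4
  (2,5) w=4
  (3,4) w=4
  (2,4) w=6
  (1,2) w=7
  (4,6) w=8
  (5,6) w=8

Add edge (2,3) w=1 -- no cycle. Running total: 1
Add edge (1,3) w=2 -- no cycle. Running total: 3
Add edge (1,5) w=3 -- no cycle. Running total: 6
Add edge (2,6) w=3 -- no cycle. Running total: 9
Skip edge (3,5) w=3 -- would create cycle
Add edge (1,4) w=4 -- no cycle. Running total: 13

MST edges: (2,3,w=1), (1,3,w=2), (1,5,w=3), (2,6,w=3), (1,4,w=4)
Total MST weight: 1 + 2 + 3 + 3 + 4 = 13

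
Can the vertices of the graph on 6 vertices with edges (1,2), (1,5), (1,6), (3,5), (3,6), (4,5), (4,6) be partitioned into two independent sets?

Step 1: Attempt 2-coloring using BFS:
  Start at vertex 1, assign color 0
  Color vertex 2 with color 1 (neighbor of 1)
  Color vertex 5 with color 1 (neighbor of 1)
  Color vertex 6 with color 1 (neighbor of 1)
  Color vertex 3 with color 0 (neighbor of 5)
  Color vertex 4 with color 0 (neighbor of 5)

Step 2: 2-coloring succeeded. No conflicts found.
  Set A (color 0): {1, 3, 4}
  Set B (color 1): {2, 5, 6}

The graph is bipartite with partition {1, 3, 4}, {2, 5, 6}.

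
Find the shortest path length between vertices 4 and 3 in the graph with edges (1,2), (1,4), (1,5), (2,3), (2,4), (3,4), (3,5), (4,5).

Step 1: Build adjacency list:
  1: 2, 4, 5
  2: 1, 3, 4
  3: 2, 4, 5
  4: 1, 2, 3, 5
  5: 1, 3, 4

Step 2: BFS from vertex 4 to find shortest path to 3:
  vertex 1 reached at distance 1
  vertex 2 reached at distance 1
  vertex 3 reached at distance 1

Step 3: Shortest path: 4 -> 3
Path length: 1 edge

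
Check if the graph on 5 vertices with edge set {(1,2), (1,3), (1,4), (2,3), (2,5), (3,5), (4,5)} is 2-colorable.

Step 1: Attempt 2-coloring using BFS:
  Start at vertex 1, assign color 0
  Color vertex 2 with color 1 (neighbor of 1)
  Color vertex 3 with color 1 (neighbor of 1)
  Color vertex 4 with color 1 (neighbor of 1)

Step 2: Conflict found! Vertices 2 and 3 are adjacent but have the same color.
This means the graph contains an odd cycle.

The graph is NOT bipartite.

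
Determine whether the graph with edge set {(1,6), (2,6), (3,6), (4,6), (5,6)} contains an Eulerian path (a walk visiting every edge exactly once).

Step 1: Find the degree of each vertex:
  deg(1) = 1
  deg(2) = 1
  deg(3) = 1
  deg(4) = 1
  deg(5) = 1
  deg(6) = 5

Step 2: Count vertices with odd degree:
  Odd-degree vertices: 1, 2, 3, 4, 5, 6 (6 total)

Step 3: Apply Euler's theorem:
  - Eulerian circuit exists iff graph is connected and all vertices have even degree
  - Eulerian path exists iff graph is connected and has 0 or 2 odd-degree vertices

Graph has 6 odd-degree vertices (need 0 or 2).
Neither Eulerian path nor Eulerian circuit exists.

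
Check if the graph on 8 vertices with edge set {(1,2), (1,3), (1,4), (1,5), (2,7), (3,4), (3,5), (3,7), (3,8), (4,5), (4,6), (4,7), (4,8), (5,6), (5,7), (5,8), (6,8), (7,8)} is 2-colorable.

Step 1: Attempt 2-coloring using BFS:
  Start at vertex 1, assign color 0
  Color vertex 2 with color 1 (neighbor of 1)
  Color vertex 3 with color 1 (neighbor of 1)
  Color vertex 4 with color 1 (neighbor of 1)
  Color vertex 5 with color 1 (neighbor of 1)
  Color vertex 7 with color 0 (neighbor of 2)

Step 2: Conflict found! Vertices 3 and 4 are adjacent but have the same color.
This means the graph contains an odd cycle.

The graph is NOT bipartite.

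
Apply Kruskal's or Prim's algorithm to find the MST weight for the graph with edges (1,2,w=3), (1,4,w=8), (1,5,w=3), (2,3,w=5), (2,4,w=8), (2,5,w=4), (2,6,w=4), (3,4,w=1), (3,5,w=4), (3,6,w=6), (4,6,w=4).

Apply Kruskal's algorithm (sort edges by weight, add if no cycle):

Sorted edges by weight:
  (3,4) w=1
  (1,2) w=3
  (1,5) w=3
  (2,6) w=4
  (2,5) w=4
  (3,5) w=4
  (4,6) w=4
  (2,3) w=5
  (3,6) w=6
  (1,4) w=8
  (2,4) w=8

Add edge (3,4) w=1 -- no cycle. Running total: 1
Add edge (1,2) w=3 -- no cycle. Running total: 4
Add edge (1,5) w=3 -- no cycle. Running total: 7
Add edge (2,6) w=4 -- no cycle. Running total: 11
Skip edge (2,5) w=4 -- would create cycle
Add edge (3,5) w=4 -- no cycle. Running total: 15

MST edges: (3,4,w=1), (1,2,w=3), (1,5,w=3), (2,6,w=4), (3,5,w=4)
Total MST weight: 1 + 3 + 3 + 4 + 4 = 15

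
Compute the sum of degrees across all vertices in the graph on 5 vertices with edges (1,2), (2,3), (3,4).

Step 1: Count edges incident to each vertex:
  deg(1) = 1 (neighbors: 2)
  deg(2) = 2 (neighbors: 1, 3)
  deg(3) = 2 (neighbors: 2, 4)
  deg(4) = 1 (neighbors: 3)
  deg(5) = 0 (neighbors: none)

Step 2: Sum all degrees:
  1 + 2 + 2 + 1 + 0 = 6

Verification: sum of degrees = 2 * |E| = 2 * 3 = 6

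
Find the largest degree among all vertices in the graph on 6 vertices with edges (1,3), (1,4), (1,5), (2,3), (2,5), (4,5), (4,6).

Step 1: Count edges incident to each vertex:
  deg(1) = 3 (neighbors: 3, 4, 5)
  deg(2) = 2 (neighbors: 3, 5)
  deg(3) = 2 (neighbors: 1, 2)
  deg(4) = 3 (neighbors: 1, 5, 6)
  deg(5) = 3 (neighbors: 1, 2, 4)
  deg(6) = 1 (neighbors: 4)

Step 2: Find maximum:
  max(3, 2, 2, 3, 3, 1) = 3 (vertex 1)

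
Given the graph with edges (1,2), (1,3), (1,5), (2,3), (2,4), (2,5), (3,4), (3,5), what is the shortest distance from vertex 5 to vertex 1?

Step 1: Build adjacency list:
  1: 2, 3, 5
  2: 1, 3, 4, 5
  3: 1, 2, 4, 5
  4: 2, 3
  5: 1, 2, 3

Step 2: BFS from vertex 5 to find shortest path to 1:
  vertex 1 reached at distance 1

Step 3: Shortest path: 5 -> 1
Path length: 1 edge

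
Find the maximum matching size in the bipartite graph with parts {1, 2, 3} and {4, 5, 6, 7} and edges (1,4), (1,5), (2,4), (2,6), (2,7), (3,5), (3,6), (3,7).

Step 1: List the neighbors of each left vertex:
  1: 4, 5
  2: 4, 6, 7
  3: 5, 6, 7

Step 2: Greedily match left vertices, then look for augmenting paths:
  Match 1 -- 4
  Match 2 -- 6
  Match 3 -- 5
  No augmenting path remains.

Step 3: Verify this is maximum:
  Matching size 3 = min(|L|, |R|) = min(3, 4), which is an upper bound, so this matching is maximum.

Maximum matching: {(1,4), (2,6), (3,5)}
Size: 3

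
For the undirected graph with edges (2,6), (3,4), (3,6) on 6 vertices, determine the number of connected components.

Step 1: Build adjacency list from edges:
  1: (none)
  2: 6
  3: 4, 6
  4: 3
  5: (none)
  6: 2, 3

Step 2: Run BFS/DFS from vertex 1:
  Visited: {1}
  Reached 1 of 6 vertices

Step 3: Only 1 of 6 vertices reached. Graph is disconnected.
Connected components: {1}, {2, 3, 4, 6}, {5}
Number of connected components: 3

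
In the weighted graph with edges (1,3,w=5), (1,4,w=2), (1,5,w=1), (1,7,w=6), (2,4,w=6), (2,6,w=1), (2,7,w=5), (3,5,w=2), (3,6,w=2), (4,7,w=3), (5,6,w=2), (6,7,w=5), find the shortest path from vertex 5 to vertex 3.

Step 1: Build adjacency list with weights:
  1: 3(w=5), 4(w=2), 5(w=1), 7(w=6)
  2: 4(w=6), 6(w=1), 7(w=5)
  3: 1(w=5), 5(w=2), 6(w=2)
  4: 1(w=2), 2(w=6), 7(w=3)
  5: 1(w=1), 3(w=2), 6(w=2)
  6: 2(w=1), 3(w=2), 5(w=2), 7(w=5)
  7: 1(w=6), 2(w=5), 4(w=3), 6(w=5)

Step 2: Apply Dijkstra's algorithm from vertex 5:
  Visit vertex 5 (distance=0)
    Update dist[1] = 1
    Update dist[3] = 2
    Update dist[6] = 2
  Visit vertex 1 (distance=1)
    Update dist[4] = 3
    Update dist[7] = 7
  Visit vertex 3 (distance=2)

Step 3: Shortest path: 5 -> 3
Total weight: 2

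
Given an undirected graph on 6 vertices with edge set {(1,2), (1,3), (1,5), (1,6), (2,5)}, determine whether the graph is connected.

Step 1: Build adjacency list from edges:
  1: 2, 3, 5, 6
  2: 1, 5
  3: 1
  4: (none)
  5: 1, 2
  6: 1

Step 2: Run BFS/DFS from vertex 1:
  Visited: {1, 2, 3, 5, 6}
  Reached 5 of 6 vertices

Step 3: Only 5 of 6 vertices reached. Graph is disconnected.
Connected components: {1, 2, 3, 5, 6}, {4}
Answer: No, the graph is not connected (2 components).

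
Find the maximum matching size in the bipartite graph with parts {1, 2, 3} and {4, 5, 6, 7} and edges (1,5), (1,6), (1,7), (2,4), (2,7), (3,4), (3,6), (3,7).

Step 1: List the neighbors of each left vertex:
  1: 5, 6, 7
  2: 4, 7
  3: 4, 6, 7

Step 2: Greedily match left vertices, then look for augmenting paths:
  Match 1 -- 5
  Match 2 -- 4
  Match 3 -- 6
  No augmenting path remains.

Step 3: Verify this is maximum:
  Matching size 3 = min(|L|, |R|) = min(3, 4), which is an upper bound, so this matching is maximum.

Maximum matching: {(1,5), (2,4), (3,6)}
Size: 3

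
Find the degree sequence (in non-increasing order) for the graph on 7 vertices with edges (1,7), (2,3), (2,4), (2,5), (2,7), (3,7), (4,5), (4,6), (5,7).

Step 1: Count edges incident to each vertex:
  deg(1) = 1 (neighbors: 7)
  deg(2) = 4 (neighbors: 3, 4, 5, 7)
  deg(3) = 2 (neighbors: 2, 7)
  deg(4) = 3 (neighbors: 2, 5, 6)
  deg(5) = 3 (neighbors: 2, 4, 7)
  deg(6) = 1 (neighbors: 4)
  deg(7) = 4 (neighbors: 1, 2, 3, 5)

Step 2: Sort degrees in non-increasing order:
  Degrees: [1, 4, 2, 3, 3, 1, 4] -> sorted: [4, 4, 3, 3, 2, 1, 1]

Degree sequence: [4, 4, 3, 3, 2, 1, 1]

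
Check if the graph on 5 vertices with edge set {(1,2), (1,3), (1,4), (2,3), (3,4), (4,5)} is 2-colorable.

Step 1: Attempt 2-coloring using BFS:
  Start at vertex 1, assign color 0
  Color vertex 2 with color 1 (neighbor of 1)
  Color vertex 3 with color 1 (neighbor of 1)
  Color vertex 4 with color 1 (neighbor of 1)

Step 2: Conflict found! Vertices 2 and 3 are adjacent but have the same color.
This means the graph contains an odd cycle.

The graph is NOT bipartite.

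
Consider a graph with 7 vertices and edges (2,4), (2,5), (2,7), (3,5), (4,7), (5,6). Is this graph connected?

Step 1: Build adjacency list from edges:
  1: (none)
  2: 4, 5, 7
  3: 5
  4: 2, 7
  5: 2, 3, 6
  6: 5
  7: 2, 4

Step 2: Run BFS/DFS from vertex 1:
  Visited: {1}
  Reached 1 of 7 vertices

Step 3: Only 1 of 7 vertices reached. Graph is disconnected.
Connected components: {1}, {2, 3, 4, 5, 6, 7}
Answer: No, the graph is not connected (2 components).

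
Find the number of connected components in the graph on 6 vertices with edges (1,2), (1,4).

Step 1: Build adjacency list from edges:
  1: 2, 4
  2: 1
  3: (none)
  4: 1
  5: (none)
  6: (none)

Step 2: Run BFS/DFS from vertex 1:
  Visited: {1, 2, 4}
  Reached 3 of 6 vertices

Step 3: Only 3 of 6 vertices reached. Graph is disconnected.
Connected components: {1, 2, 4}, {3}, {5}, {6}
Number of connected components: 4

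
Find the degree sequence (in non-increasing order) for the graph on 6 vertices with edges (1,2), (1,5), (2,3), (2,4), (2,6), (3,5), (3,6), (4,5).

Step 1: Count edges incident to each vertex:
  deg(1) = 2 (neighbors: 2, 5)
  deg(2) = 4 (neighbors: 1, 3, 4, 6)
  deg(3) = 3 (neighbors: 2, 5, 6)
  deg(4) = 2 (neighbors: 2, 5)
  deg(5) = 3 (neighbors: 1, 3, 4)
  deg(6) = 2 (neighbors: 2, 3)

Step 2: Sort degrees in non-increasing order:
  Degrees: [2, 4, 3, 2, 3, 2] -> sorted: [4, 3, 3, 2, 2, 2]

Degree sequence: [4, 3, 3, 2, 2, 2]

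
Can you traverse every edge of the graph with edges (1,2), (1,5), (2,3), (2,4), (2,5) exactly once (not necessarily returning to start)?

Step 1: Find the degree of each vertex:
  deg(1) = 2
  deg(2) = 4
  deg(3) = 1
  deg(4) = 1
  deg(5) = 2

Step 2: Count vertices with odd degree:
  Odd-degree vertices: 3, 4 (2 total)

Step 3: Apply Euler's theorem:
  - Eulerian circuit exists iff graph is connected and all vertices have even degree
  - Eulerian path exists iff graph is connected and has 0 or 2 odd-degree vertices

Graph is connected with exactly 2 odd-degree vertices (3, 4).
Eulerian path exists (starting and ending at the odd-degree vertices), but no Eulerian circuit.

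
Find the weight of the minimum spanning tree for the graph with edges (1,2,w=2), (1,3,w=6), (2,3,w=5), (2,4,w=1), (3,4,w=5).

Apply Kruskal's algorithm (sort edges by weight, add if no cycle):

Sorted edges by weight:
  (2,4) w=1
  (1,2) w=2
  (2,3) w=5
  (3,4) w=5
  (1,3) w=6

Add edge (2,4) w=1 -- no cycle. Running total: 1
Add edge (1,2) w=2 -- no cycle. Running total: 3
Add edge (2,3) w=5 -- no cycle. Running total: 8

MST edges: (2,4,w=1), (1,2,w=2), (2,3,w=5)
Total MST weight: 1 + 2 + 5 = 8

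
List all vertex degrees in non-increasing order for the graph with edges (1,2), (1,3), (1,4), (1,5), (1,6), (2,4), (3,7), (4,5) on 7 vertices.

Step 1: Count edges incident to each vertex:
  deg(1) = 5 (neighbors: 2, 3, 4, 5, 6)
  deg(2) = 2 (neighbors: 1, 4)
  deg(3) = 2 (neighbors: 1, 7)
  deg(4) = 3 (neighbors: 1, 2, 5)
  deg(5) = 2 (neighbors: 1, 4)
  deg(6) = 1 (neighbors: 1)
  deg(7) = 1 (neighbors: 3)

Step 2: Sort degrees in non-increasing order:
  Degrees: [5, 2, 2, 3, 2, 1, 1] -> sorted: [5, 3, 2, 2, 2, 1, 1]

Degree sequence: [5, 3, 2, 2, 2, 1, 1]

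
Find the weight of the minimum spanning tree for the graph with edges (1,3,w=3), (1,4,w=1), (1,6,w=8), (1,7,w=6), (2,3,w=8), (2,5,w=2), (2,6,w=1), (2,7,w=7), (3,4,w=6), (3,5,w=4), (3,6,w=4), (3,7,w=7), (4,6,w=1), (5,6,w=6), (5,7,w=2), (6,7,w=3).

Apply Kruskal's algorithm (sort edges by weight, add if no cycle):

Sorted edges by weight:
  (1,4) w=1
  (2,6) w=1
  (4,6) w=1
  (2,5) w=2
  (5,7) w=2
  (1,3) w=3
  (6,7) w=3
  (3,6) w=4
  (3,5) w=4
  (1,7) w=6
  (3,4) w=6
  (5,6) w=6
  (2,7) w=7
  (3,7) w=7
  (1,6) w=8
  (2,3) w=8

Add edge (1,4) w=1 -- no cycle. Running total: 1
Add edge (2,6) w=1 -- no cycle. Running total: 2
Add edge (4,6) w=1 -- no cycle. Running total: 3
Add edge (2,5) w=2 -- no cycle. Running total: 5
Add edge (5,7) w=2 -- no cycle. Running total: 7
Add edge (1,3) w=3 -- no cycle. Running total: 10

MST edges: (1,4,w=1), (2,6,w=1), (4,6,w=1), (2,5,w=2), (5,7,w=2), (1,3,w=3)
Total MST weight: 1 + 1 + 1 + 2 + 2 + 3 = 10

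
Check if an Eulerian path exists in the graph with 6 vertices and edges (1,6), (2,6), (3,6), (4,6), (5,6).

Step 1: Find the degree of each vertex:
  deg(1) = 1
  deg(2) = 1
  deg(3) = 1
  deg(4) = 1
  deg(5) = 1
  deg(6) = 5

Step 2: Count vertices with odd degree:
  Odd-degree vertices: 1, 2, 3, 4, 5, 6 (6 total)

Step 3: Apply Euler's theorem:
  - Eulerian circuit exists iff graph is connected and all vertices have even degree
  - Eulerian path exists iff graph is connected and has 0 or 2 odd-degree vertices

Graph has 6 odd-degree vertices (need 0 or 2).
Neither Eulerian path nor Eulerian circuit exists.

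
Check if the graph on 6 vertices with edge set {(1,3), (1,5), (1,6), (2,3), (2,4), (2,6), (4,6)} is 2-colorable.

Step 1: Attempt 2-coloring using BFS:
  Start at vertex 1, assign color 0
  Color vertex 3 with color 1 (neighbor of 1)
  Color vertex 5 with color 1 (neighbor of 1)
  Color vertex 6 with color 1 (neighbor of 1)
  Color vertex 2 with color 0 (neighbor of 3)
  Color vertex 4 with color 0 (neighbor of 6)

Step 2: Conflict found! Vertices 2 and 4 are adjacent but have the same color.
This means the graph contains an odd cycle.

The graph is NOT bipartite.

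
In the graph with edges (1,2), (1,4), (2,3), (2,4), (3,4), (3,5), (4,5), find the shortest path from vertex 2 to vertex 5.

Step 1: Build adjacency list:
  1: 2, 4
  2: 1, 3, 4
  3: 2, 4, 5
  4: 1, 2, 3, 5
  5: 3, 4

Step 2: BFS from vertex 2 to find shortest path to 5:
  vertex 1 reached at distance 1
  vertex 3 reached at distance 1
  vertex 4 reached at distance 1
  vertex 5 reached at distance 2

Step 3: Shortest path: 2 -> 4 -> 5
Path length: 2 edges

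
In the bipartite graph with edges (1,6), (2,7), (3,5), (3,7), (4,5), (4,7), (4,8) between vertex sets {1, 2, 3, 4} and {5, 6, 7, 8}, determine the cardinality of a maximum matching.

Step 1: List the neighbors of each left vertex:
  1: 6
  2: 7
  3: 5, 7
  4: 5, 7, 8

Step 2: Greedily match left vertices, then look for augmenting paths:
  Match 1 -- 6
  Match 2 -- 7
  Match 3 -- 5
  Match 4 -- 8
  No augmenting path remains.

Step 3: Verify this is maximum:
  Matching size 4 = min(|L|, |R|) = min(4, 4), which is an upper bound, so this matching is maximum.

Maximum matching: {(1,6), (2,7), (3,5), (4,8)}
Size: 4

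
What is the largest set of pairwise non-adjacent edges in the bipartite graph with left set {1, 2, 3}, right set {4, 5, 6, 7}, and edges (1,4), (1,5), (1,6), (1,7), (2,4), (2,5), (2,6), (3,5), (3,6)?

Step 1: List the neighbors of each left vertex:
  1: 4, 5, 6, 7
  2: 4, 5, 6
  3: 5, 6

Step 2: Greedily match left vertices, then look for augmenting paths:
  Match 1 -- 4
  Match 2 -- 5
  Match 3 -- 6
  No augmenting path remains.

Step 3: Verify this is maximum:
  Matching size 3 = min(|L|, |R|) = min(3, 4), which is an upper bound, so this matching is maximum.

Maximum matching: {(1,4), (2,5), (3,6)}
Size: 3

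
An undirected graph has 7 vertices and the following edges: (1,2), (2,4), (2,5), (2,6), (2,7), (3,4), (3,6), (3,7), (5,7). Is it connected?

Step 1: Build adjacency list from edges:
  1: 2
  2: 1, 4, 5, 6, 7
  3: 4, 6, 7
  4: 2, 3
  5: 2, 7
  6: 2, 3
  7: 2, 3, 5

Step 2: Run BFS/DFS from vertex 1:
  Visited: {1, 2, 4, 5, 6, 7, 3}
  Reached 7 of 7 vertices

Step 3: All 7 vertices reached from vertex 1, so the graph is connected.
Answer: Yes, the graph is connected.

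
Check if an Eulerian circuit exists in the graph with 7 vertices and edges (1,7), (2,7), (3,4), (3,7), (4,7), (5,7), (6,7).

Step 1: Find the degree of each vertex:
  deg(1) = 1
  deg(2) = 1
  deg(3) = 2
  deg(4) = 2
  deg(5) = 1
  deg(6) = 1
  deg(7) = 6

Step 2: Count vertices with odd degree:
  Odd-degree vertices: 1, 2, 5, 6 (4 total)

Step 3: Apply Euler's theorem:
  - Eulerian circuit exists iff graph is connected and all vertices have even degree
  - Eulerian path exists iff graph is connected and has 0 or 2 odd-degree vertices

Graph has 4 odd-degree vertices (need 0 or 2).
Neither Eulerian path nor Eulerian circuit exists.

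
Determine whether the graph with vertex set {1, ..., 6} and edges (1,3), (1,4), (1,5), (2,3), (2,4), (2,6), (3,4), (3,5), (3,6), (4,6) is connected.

Step 1: Build adjacency list from edges:
  1: 3, 4, 5
  2: 3, 4, 6
  3: 1, 2, 4, 5, 6
  4: 1, 2, 3, 6
  5: 1, 3
  6: 2, 3, 4

Step 2: Run BFS/DFS from vertex 1:
  Visited: {1, 3, 4, 5, 2, 6}
  Reached 6 of 6 vertices

Step 3: All 6 vertices reached from vertex 1, so the graph is connected.
Answer: Yes, the graph is connected.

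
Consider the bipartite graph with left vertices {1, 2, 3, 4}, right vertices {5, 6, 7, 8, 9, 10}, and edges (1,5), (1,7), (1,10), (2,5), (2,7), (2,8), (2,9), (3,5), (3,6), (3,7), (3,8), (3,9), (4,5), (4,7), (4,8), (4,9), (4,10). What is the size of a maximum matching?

Step 1: List the neighbors of each left vertex:
  1: 5, 7, 10
  2: 5, 7, 8, 9
  3: 5, 6, 7, 8, 9
  4: 5, 7, 8, 9, 10

Step 2: Greedily match left vertices, then look for augmenting paths:
  Match 1 -- 5
  Match 2 -- 7
  Match 3 -- 6
  Match 4 -- 8
  No augmenting path remains.

Step 3: Verify this is maximum:
  Matching size 4 = min(|L|, |R|) = min(4, 6), which is an upper bound, so this matching is maximum.

Maximum matching: {(1,5), (2,7), (3,6), (4,8)}
Size: 4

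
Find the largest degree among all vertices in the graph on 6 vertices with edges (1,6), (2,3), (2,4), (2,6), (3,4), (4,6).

Step 1: Count edges incident to each vertex:
  deg(1) = 1 (neighbors: 6)
  deg(2) = 3 (neighbors: 3, 4, 6)
  deg(3) = 2 (neighbors: 2, 4)
  deg(4) = 3 (neighbors: 2, 3, 6)
  deg(5) = 0 (neighbors: none)
  deg(6) = 3 (neighbors: 1, 2, 4)

Step 2: Find maximum:
  max(1, 3, 2, 3, 0, 3) = 3 (vertex 2)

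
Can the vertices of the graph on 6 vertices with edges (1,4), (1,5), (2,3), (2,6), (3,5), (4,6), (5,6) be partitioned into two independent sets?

Step 1: Attempt 2-coloring using BFS:
  Start at vertex 1, assign color 0
  Color vertex 4 with color 1 (neighbor of 1)
  Color vertex 5 with color 1 (neighbor of 1)
  Color vertex 6 with color 0 (neighbor of 4)
  Color vertex 3 with color 0 (neighbor of 5)
  Color vertex 2 with color 1 (neighbor of 6)

Step 2: 2-coloring succeeded. No conflicts found.
  Set A (color 0): {1, 3, 6}
  Set B (color 1): {2, 4, 5}

The graph is bipartite with partition {1, 3, 6}, {2, 4, 5}.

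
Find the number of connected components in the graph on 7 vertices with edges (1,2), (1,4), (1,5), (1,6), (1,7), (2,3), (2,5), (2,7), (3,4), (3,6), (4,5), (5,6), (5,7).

Step 1: Build adjacency list from edges:
  1: 2, 4, 5, 6, 7
  2: 1, 3, 5, 7
  3: 2, 4, 6
  4: 1, 3, 5
  5: 1, 2, 4, 6, 7
  6: 1, 3, 5
  7: 1, 2, 5

Step 2: Run BFS/DFS from vertex 1:
  Visited: {1, 2, 4, 5, 6, 7, 3}
  Reached 7 of 7 vertices

Step 3: All 7 vertices reached from vertex 1, so the graph is connected.
Number of connected components: 1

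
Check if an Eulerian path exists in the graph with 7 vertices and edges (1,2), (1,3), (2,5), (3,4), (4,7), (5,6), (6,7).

Step 1: Find the degree of each vertex:
  deg(1) = 2
  deg(2) = 2
  deg(3) = 2
  deg(4) = 2
  deg(5) = 2
  deg(6) = 2
  deg(7) = 2

Step 2: Count vertices with odd degree:
  All vertices have even degree (0 odd-degree vertices)

Step 3: Apply Euler's theorem:
  - Eulerian circuit exists iff graph is connected and all vertices have even degree
  - Eulerian path exists iff graph is connected and has 0 or 2 odd-degree vertices

Graph is connected with 0 odd-degree vertices.
Both Eulerian circuit and Eulerian path exist.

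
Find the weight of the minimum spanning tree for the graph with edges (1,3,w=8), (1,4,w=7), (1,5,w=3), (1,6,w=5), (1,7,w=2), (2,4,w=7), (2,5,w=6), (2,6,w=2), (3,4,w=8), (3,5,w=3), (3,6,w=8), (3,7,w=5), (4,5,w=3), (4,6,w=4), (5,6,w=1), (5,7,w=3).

Apply Kruskal's algorithm (sort edges by weight, add if no cycle):

Sorted edges by weight:
  (5,6) w=1
  (1,7) w=2
  (2,6) w=2
  (1,5) w=3
  (3,5) w=3
  (4,5) w=3
  (5,7) w=3
  (4,6) w=4
  (1,6) w=5
  (3,7) w=5
  (2,5) w=6
  (1,4) w=7
  (2,4) w=7
  (1,3) w=8
  (3,6) w=8
  (3,4) w=8

Add edge (5,6) w=1 -- no cycle. Running total: 1
Add edge (1,7) w=2 -- no cycle. Running total: 3
Add edge (2,6) w=2 -- no cycle. Running total: 5
Add edge (1,5) w=3 -- no cycle. Running total: 8
Add edge (3,5) w=3 -- no cycle. Running total: 11
Add edge (4,5) w=3 -- no cycle. Running total: 14

MST edges: (5,6,w=1), (1,7,w=2), (2,6,w=2), (1,5,w=3), (3,5,w=3), (4,5,w=3)
Total MST weight: 1 + 2 + 2 + 3 + 3 + 3 = 14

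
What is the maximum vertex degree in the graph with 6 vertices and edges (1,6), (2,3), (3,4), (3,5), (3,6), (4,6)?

Step 1: Count edges incident to each vertex:
  deg(1) = 1 (neighbors: 6)
  deg(2) = 1 (neighbors: 3)
  deg(3) = 4 (neighbors: 2, 4, 5, 6)
  deg(4) = 2 (neighbors: 3, 6)
  deg(5) = 1 (neighbors: 3)
  deg(6) = 3 (neighbors: 1, 3, 4)

Step 2: Find maximum:
  max(1, 1, 4, 2, 1, 3) = 4 (vertex 3)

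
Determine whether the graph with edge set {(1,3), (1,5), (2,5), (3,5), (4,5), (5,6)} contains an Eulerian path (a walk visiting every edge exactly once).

Step 1: Find the degree of each vertex:
  deg(1) = 2
  deg(2) = 1
  deg(3) = 2
  deg(4) = 1
  deg(5) = 5
  deg(6) = 1

Step 2: Count vertices with odd degree:
  Odd-degree vertices: 2, 4, 5, 6 (4 total)

Step 3: Apply Euler's theorem:
  - Eulerian circuit exists iff graph is connected and all vertices have even degree
  - Eulerian path exists iff graph is connected and has 0 or 2 odd-degree vertices

Graph has 4 odd-degree vertices (need 0 or 2).
Neither Eulerian path nor Eulerian circuit exists.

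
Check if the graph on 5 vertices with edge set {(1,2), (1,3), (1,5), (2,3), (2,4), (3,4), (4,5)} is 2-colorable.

Step 1: Attempt 2-coloring using BFS:
  Start at vertex 1, assign color 0
  Color vertex 2 with color 1 (neighbor of 1)
  Color vertex 3 with color 1 (neighbor of 1)
  Color vertex 5 with color 1 (neighbor of 1)

Step 2: Conflict found! Vertices 2 and 3 are adjacent but have the same color.
This means the graph contains an odd cycle.

The graph is NOT bipartite.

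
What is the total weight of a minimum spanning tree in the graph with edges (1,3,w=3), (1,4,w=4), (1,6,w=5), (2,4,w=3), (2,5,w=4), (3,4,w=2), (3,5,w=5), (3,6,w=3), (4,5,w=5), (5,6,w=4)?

Apply Kruskal's algorithm (sort edges by weight, add if no cycle):

Sorted edges by weight:
  (3,4) w=2
  (1,3) w=3
  (2,4) w=3
  (3,6) w=3
  (1,4) w=4
  (2,5) w=4
  (5,6) w=4
  (1,6) w=5
  (3,5) w=5
  (4,5) w=5

Add edge (3,4) w=2 -- no cycle. Running total: 2
Add edge (1,3) w=3 -- no cycle. Running total: 5
Add edge (2,4) w=3 -- no cycle. Running total: 8
Add edge (3,6) w=3 -- no cycle. Running total: 11
Skip edge (1,4) w=4 -- would create cycle
Add edge (2,5) w=4 -- no cycle. Running total: 15

MST edges: (3,4,w=2), (1,3,w=3), (2,4,w=3), (3,6,w=3), (2,5,w=4)
Total MST weight: 2 + 3 + 3 + 3 + 4 = 15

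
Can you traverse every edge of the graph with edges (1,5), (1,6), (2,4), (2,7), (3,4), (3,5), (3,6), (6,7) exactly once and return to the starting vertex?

Step 1: Find the degree of each vertex:
  deg(1) = 2
  deg(2) = 2
  deg(3) = 3
  deg(4) = 2
  deg(5) = 2
  deg(6) = 3
  deg(7) = 2

Step 2: Count vertices with odd degree:
  Odd-degree vertices: 3, 6 (2 total)

Step 3: Apply Euler's theorem:
  - Eulerian circuit exists iff graph is connected and all vertices have even degree
  - Eulerian path exists iff graph is connected and has 0 or 2 odd-degree vertices

Graph is connected with exactly 2 odd-degree vertices (3, 6).
Eulerian path exists (starting and ending at the odd-degree vertices), but no Eulerian circuit.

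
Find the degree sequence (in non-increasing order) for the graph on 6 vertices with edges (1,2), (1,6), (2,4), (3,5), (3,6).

Step 1: Count edges incident to each vertex:
  deg(1) = 2 (neighbors: 2, 6)
  deg(2) = 2 (neighbors: 1, 4)
  deg(3) = 2 (neighbors: 5, 6)
  deg(4) = 1 (neighbors: 2)
  deg(5) = 1 (neighbors: 3)
  deg(6) = 2 (neighbors: 1, 3)

Step 2: Sort degrees in non-increasing order:
  Degrees: [2, 2, 2, 1, 1, 2] -> sorted: [2, 2, 2, 2, 1, 1]

Degree sequence: [2, 2, 2, 2, 1, 1]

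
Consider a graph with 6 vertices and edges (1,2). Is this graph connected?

Step 1: Build adjacency list from edges:
  1: 2
  2: 1
  3: (none)
  4: (none)
  5: (none)
  6: (none)

Step 2: Run BFS/DFS from vertex 1:
  Visited: {1, 2}
  Reached 2 of 6 vertices

Step 3: Only 2 of 6 vertices reached. Graph is disconnected.
Connected components: {1, 2}, {3}, {4}, {5}, {6}
Answer: No, the graph is not connected (5 components).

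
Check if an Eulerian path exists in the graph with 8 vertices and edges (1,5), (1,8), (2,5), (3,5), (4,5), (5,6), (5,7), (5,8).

Step 1: Find the degree of each vertex:
  deg(1) = 2
  deg(2) = 1
  deg(3) = 1
  deg(4) = 1
  deg(5) = 7
  deg(6) = 1
  deg(7) = 1
  deg(8) = 2

Step 2: Count vertices with odd degree:
  Odd-degree vertices: 2, 3, 4, 5, 6, 7 (6 total)

Step 3: Apply Euler's theorem:
  - Eulerian circuit exists iff graph is connected and all vertices have even degree
  - Eulerian path exists iff graph is connected and has 0 or 2 odd-degree vertices

Graph has 6 odd-degree vertices (need 0 or 2).
Neither Eulerian path nor Eulerian circuit exists.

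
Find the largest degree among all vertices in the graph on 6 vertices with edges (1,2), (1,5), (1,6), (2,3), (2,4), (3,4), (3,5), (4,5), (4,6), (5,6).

Step 1: Count edges incident to each vertex:
  deg(1) = 3 (neighbors: 2, 5, 6)
  deg(2) = 3 (neighbors: 1, 3, 4)
  deg(3) = 3 (neighbors: 2, 4, 5)
  deg(4) = 4 (neighbors: 2, 3, 5, 6)
  deg(5) = 4 (neighbors: 1, 3, 4, 6)
  deg(6) = 3 (neighbors: 1, 4, 5)

Step 2: Find maximum:
  max(3, 3, 3, 4, 4, 3) = 4 (vertex 4)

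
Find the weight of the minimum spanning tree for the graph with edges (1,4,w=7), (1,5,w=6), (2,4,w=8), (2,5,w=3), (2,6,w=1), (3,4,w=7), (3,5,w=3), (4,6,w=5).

Apply Kruskal's algorithm (sort edges by weight, add if no cycle):

Sorted edges by weight:
  (2,6) w=1
  (2,5) w=3
  (3,5) w=3
  (4,6) w=5
  (1,5) w=6
  (1,4) w=7
  (3,4) w=7
  (2,4) w=8

Add edge (2,6) w=1 -- no cycle. Running total: 1
Add edge (2,5) w=3 -- no cycle. Running total: 4
Add edge (3,5) w=3 -- no cycle. Running total: 7
Add edge (4,6) w=5 -- no cycle. Running total: 12
Add edge (1,5) w=6 -- no cycle. Running total: 18

MST edges: (2,6,w=1), (2,5,w=3), (3,5,w=3), (4,6,w=5), (1,5,w=6)
Total MST weight: 1 + 3 + 3 + 5 + 6 = 18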